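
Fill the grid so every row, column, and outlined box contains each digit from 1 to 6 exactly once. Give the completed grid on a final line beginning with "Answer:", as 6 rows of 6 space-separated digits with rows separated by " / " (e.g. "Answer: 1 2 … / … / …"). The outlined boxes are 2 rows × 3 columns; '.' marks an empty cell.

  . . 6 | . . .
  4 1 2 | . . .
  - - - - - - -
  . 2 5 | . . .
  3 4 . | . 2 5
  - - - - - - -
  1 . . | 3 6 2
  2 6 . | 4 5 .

Step 1. [r4c4∈{1,6}] in row 4, 6 fits only at r4c4 ⇒ r4c4=6.
Step 2. [r2c5∈{3}] r2c5's peers cover all but 3, so r2c5=3.
Step 3. [r3c4∈{1}] r3c4 is down to just 1 ⇒ r3c4=1.
Step 4. [r3c5∈{4}] nothing but 4 survives at r3c5, so r3c5=4.
Step 5. [r1c1∈{5}] only 5 remains possible at r1c1 ⇒ r1c1=5.
Step 6. [r1c5∈{1}] only 1 remains possible at r1c5 ⇒ r1c5=1.
Step 7. [r5c2∈{5}] only 5 remains possible at r5c2. So r5c2=5.
Step 8. [r6c6∈{1}] only 1 remains possible at r6c6. So r6c6=1.
Step 9. [r1c2∈{3}] r1c2 is down to just 3 ⇒ r1c2=3.
Step 10. [r4c3∈{1}] nothing but 1 survives at r4c3 ⇒ r4c3=1.
Step 11. [r3c6∈{3}] r3c6's peers cover all but 3. So r3c6=3.
Step 12. [r1c6∈{4}] r1c6 has the single candidate 4 ⇒ r1c6=4.
Step 13. [r3c1∈{6}] only 6 remains possible at r3c1, so r3c1=6.
Step 14. [r6c3∈{3}] only 3 remains possible at r6c3. So r6c3=3.
Step 15. [r1c4∈{2}] r1c4's peers cover all but 2. So r1c4=2.
Step 16. [r5c3∈{4}] r5c3's peers cover all but 4 ⇒ r5c3=4.
Step 17. [r2c4∈{5}] nothing but 5 survives at r2c4. So r2c4=5.
Step 18. [r2c6∈{6}] r2c6's peers cover all but 6 ⇒ r2c6=6.

Answer: 5 3 6 2 1 4 / 4 1 2 5 3 6 / 6 2 5 1 4 3 / 3 4 1 6 2 5 / 1 5 4 3 6 2 / 2 6 3 4 5 1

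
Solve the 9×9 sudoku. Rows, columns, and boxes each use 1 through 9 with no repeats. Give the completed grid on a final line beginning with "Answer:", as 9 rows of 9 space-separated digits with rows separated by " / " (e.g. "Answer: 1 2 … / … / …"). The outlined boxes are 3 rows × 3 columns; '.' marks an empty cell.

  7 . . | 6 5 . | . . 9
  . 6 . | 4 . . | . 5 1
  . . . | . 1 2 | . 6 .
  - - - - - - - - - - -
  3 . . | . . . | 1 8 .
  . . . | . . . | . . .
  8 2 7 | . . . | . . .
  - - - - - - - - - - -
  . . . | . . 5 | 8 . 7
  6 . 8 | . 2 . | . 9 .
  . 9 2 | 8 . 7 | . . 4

Step 1. [r7c5∈{3,4,6,9}] across row 7, 6 lands solely at r7c5. So r7c5=6.
Step 2. [r9c5∈{3}] r9c5 has the single candidate 3, so r9c5=3.
Step 3. [r5c8∈{2,3,4,7}] in col 8, 7 fits only at r5c8 ⇒ r5c8=7.
Step 4. [r8c6∈{1,4}] in box 8, 4 fits only at r8c6. So r8c6=4.
Step 5. [r7c4∈{1,9}] across row 7, 9 lands solely at r7c4. So r7c4=9.
Step 6. [r8c2∈{1,3,5,7}] across row 8, 7 lands solely at r8c2. So r8c2=7.
Step 7. [r9c1∈{1,5}] box 7 places 5 nowhere but r9c1. So r9c1=5.
Step 8. [r7c8∈{1,2,3}] r7c8 is the only open cell in row 7 admitting 2 ⇒ r7c8=2.
Step 9. [r1c7∈{2,3,4}] row 1 places 2 nowhere but r1c7. So r1c7=2.
Step 10. [r3c9∈{3,8}] 8 has one home in col 9: r3c9, so r3c9=8.
Step 11. [r1c2∈{1,3,4,8}] across col 2, 8 lands solely at r1c2 ⇒ r1c2=8.
Step 12. [r1c6∈{3}] r1c6 is down to just 3 ⇒ r1c6=3.
Step 13. [r6c8∈{3,4}] across col 8, 3 lands solely at r6c8 ⇒ r6c8=3.
Step 14. [r5c4∈{1,2,3,5}] row 5 places 3 nowhere but r5c4, so r5c4=3.
Step 15. [r3c4∈{7}] r3c4's peers cover all but 7, so r3c4=7.
Step 16. [r1c3∈{1,4}] 1 has one home in row 1: r1c3, so r1c3=1.
Step 17. [r5c9∈{2,5,6}] in row 5, 2 fits only at r5c9. So r5c9=2.
Step 18. [r8c9∈{3,5}] 3 has one home in col 9: r8c9 ⇒ r8c9=3.
Step 19. [r9c7∈{6}] r9c7 has the single candidate 6, so r9c7=6.
Step 20. [r8c7∈{5}] r8c7 is down to just 5, so r8c7=5.
Step 21. [r4c5∈{4,7,9}] across row 4, 7 lands solely at r4c5. So r4c5=7.
Step 22. [r2c7∈{3,7}] in row 2, 7 fits only at r2c7 ⇒ r2c7=7.
Step 23. [r2c3∈{3,9}] 3 has one home in row 2: r2c3. So r2c3=3.
Step 24. [r7c3∈{4}] r7c3's peers cover all but 4 ⇒ r7c3=4.
Step 25. [r4c2∈{4,5}] 4 has one home in row 4: r4c2 ⇒ r4c2=4.
Step 26. [r3c1∈{4,9}] across col 1, 4 lands solely at r3c1. So r3c1=4.
Step 27. [r3c3∈{5,9}] in row 3, 9 fits only at r3c3, so r3c3=9.
Step 28. [r4c6∈{6,9}] in row 4, 9 fits only at r4c6, so r4c6=9.
Step 29. [r6c7∈{4,9}] in row 6, 9 fits only at r6c7, so r6c7=9.
Step 30. [r7c1∈{1}] r7c1 is down to just 1 ⇒ r7c1=1.
Step 31. [r2c6∈{8}] nothing but 8 survives at r2c6 ⇒ r2c6=8.
Step 32. [r5c2∈{1,5}] r5c2 is the only open cell in col 2 admitting 1, so r5c2=1.
Step 33. [r6c6∈{1,6}] across col 6, 1 lands solely at r6c6. So r6c6=1.
Step 34. [r5c3∈{5,6}] row 5 places 5 nowhere but r5c3, so r5c3=5.
Step 35. [r6c4∈{5}] r6c4 is down to just 5. So r6c4=5.
Step 36. [r5c5∈{4,8}] across row 5, 8 lands solely at r5c5. So r5c5=8.
Step 37. [r4c3∈{6}] r4c3 is down to just 6, so r4c3=6.
Step 38. [r2c1∈{2}] r2c1 has the single candidate 2. So r2c1=2.
Step 39. [r7c2∈{3}] only 3 remains possible at r7c2, so r7c2=3.
Step 40. [r9c8∈{1}] r9c8's peers cover all but 1, so r9c8=1.
Step 41. [r3c2∈{5}] r3c2's peers cover all but 5 ⇒ r3c2=5.
Step 42. [r4c9∈{5}] r4c9 is down to just 5, so r4c9=5.
Step 43. [r4c4∈{2}] only 2 remains possible at r4c4. So r4c4=2.
Step 44. [r1c8∈{4}] only 4 remains possible at r1c8, so r1c8=4.
Step 45. [r2c5∈{9}] r2c5 has the single candidate 9 ⇒ r2c5=9.
Step 46. [r3c7∈{3}] r3c7 is down to just 3. So r3c7=3.
Step 47. [r6c5∈{4}] nothing but 4 survives at r6c5, so r6c5=4.
Step 48. [r5c7∈{4}] only 4 remains possible at r5c7 ⇒ r5c7=4.
Step 49. [r6c9∈{6}] nothing but 6 survives at r6c9. So r6c9=6.
Step 50. [r5c6∈{6}] only 6 remains possible at r5c6. So r5c6=6.
Step 51. [r5c1∈{9}] r5c1 has the single candidate 9. So r5c1=9.
Step 52. [r8c4∈{1}] r8c4's peers cover all but 1. So r8c4=1.

Answer: 7 8 1 6 5 3 2 4 9 / 2 6 3 4 9 8 7 5 1 / 4 5 9 7 1 2 3 6 8 / 3 4 6 2 7 9 1 8 5 / 9 1 5 3 8 6 4 7 2 / 8 2 7 5 4 1 9 3 6 / 1 3 4 9 6 5 8 2 7 / 6 7 8 1 2 4 5 9 3 / 5 9 2 8 3 7 6 1 4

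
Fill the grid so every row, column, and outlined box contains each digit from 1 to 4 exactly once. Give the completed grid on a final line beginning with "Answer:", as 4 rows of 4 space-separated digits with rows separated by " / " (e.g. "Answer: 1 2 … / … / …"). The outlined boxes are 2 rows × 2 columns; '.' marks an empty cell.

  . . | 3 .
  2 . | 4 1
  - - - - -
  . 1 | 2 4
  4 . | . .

Step 1. [r3c1∈{3}] r3c1's peers cover all but 3. So r3c1=3.
Step 2. [r4c4∈{3}] r4c4 is down to just 3. So r4c4=3.
Step 3. [r2c2∈{3}] only 3 remains possible at r2c2, so r2c2=3.
Step 4. [r4c3∈{1}] r4c3 is down to just 1 ⇒ r4c3=1.
Step 5. [r1c2∈{4}] r1c2's peers cover all but 4, so r1c2=4.
Step 6. [r1c1∈{1}] only 1 remains possible at r1c1. So r1c1=1.
Step 7. [r4c2∈{2}] only 2 remains possible at r4c2. So r4c2=2.
Step 8. [r1c4∈{2}] nothing but 2 survives at r1c4 ⇒ r1c4=2.

Answer: 1 4 3 2 / 2 3 4 1 / 3 1 2 4 / 4 2 1 3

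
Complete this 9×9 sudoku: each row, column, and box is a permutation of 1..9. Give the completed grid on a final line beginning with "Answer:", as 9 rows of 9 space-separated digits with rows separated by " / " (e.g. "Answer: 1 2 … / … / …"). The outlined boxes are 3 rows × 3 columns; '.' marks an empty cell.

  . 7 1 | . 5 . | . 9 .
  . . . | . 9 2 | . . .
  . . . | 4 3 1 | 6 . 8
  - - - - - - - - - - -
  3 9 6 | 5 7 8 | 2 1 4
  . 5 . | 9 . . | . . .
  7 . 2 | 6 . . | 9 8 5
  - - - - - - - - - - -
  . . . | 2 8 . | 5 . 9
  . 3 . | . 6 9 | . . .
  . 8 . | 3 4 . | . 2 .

Step 1. [r3c8∈{5,7}] 7 has one home in row 3: r3c8. So r3c8=7.
Step 2. [r2c3∈{3,4,5,8}] r2c3 is the only open cell in col 3 admitting 3. So r2c3=3.
Step 3. [r8c1∈{1,2,4,5}] 2 has one home in row 8: r8c1, so r8c1=2.
Step 4. [r8c3∈{4,5,7}] in row 8, 5 fits only at r8c3. So r8c3=5.
Step 5. [r7c6∈{7}] r7c6 has the single candidate 7. So r7c6=7.
Step 6. [r7c3∈{4}] r7c3 is down to just 4, so r7c3=4.
Step 7. [r2c9∈{1}] r2c9 has the single candidate 1, so r2c9=1.
Step 8. [r2c7∈{4}] r2c7 is down to just 4 ⇒ r2c7=4.
Step 9. [r8c9∈{7}] only 7 remains possible at r8c9. So r8c9=7.
Step 10. [r1c1∈{4,6,8}] r1c1 is the only open cell in row 1 admitting 4 ⇒ r1c1=4.
Step 11. [r2c1∈{5,6,8}] 8 has one home in box 1: r2c1 ⇒ r2c1=8.
Step 12. [r5c1∈{1}] r5c1 has the single candidate 1, so r5c1=1.
Step 13. [r9c9∈{6}] r9c9's peers cover all but 6. So r9c9=6.
Step 14. [r5c9∈{3}] r5c9 is down to just 3. So r5c9=3.
Step 15. [r3c3∈{9}] r3c3's peers cover all but 9 ⇒ r3c3=9.
Step 16. [r5c6∈{4}] only 4 remains possible at r5c6 ⇒ r5c6=4.
Step 17. [r2c2∈{6}] r2c2 has the single candidate 6 ⇒ r2c2=6.
Step 18. [r8c7∈{1,8}] row 8 places 8 nowhere but r8c7 ⇒ r8c7=8.
Step 19. [r8c4∈{1}] r8c4 has the single candidate 1 ⇒ r8c4=1.
Step 20. [r5c7∈{7}] r5c7 has the single candidate 7, so r5c7=7.
Step 21. [r9c1∈{9}] only 9 remains possible at r9c1 ⇒ r9c1=9.
Step 22. [r1c9∈{2}] r1c9 has the single candidate 2. So r1c9=2.
Step 23. [r7c2∈{1}] r7c2's peers cover all but 1. So r7c2=1.
Step 24. [r6c2∈{4}] nothing but 4 survives at r6c2. So r6c2=4.
Step 25. [r6c6∈{3}] r6c6 has the single candidate 3, so r6c6=3.
Step 26. [r5c3∈{8}] nothing but 8 survives at r5c3 ⇒ r5c3=8.
Step 27. [r3c2∈{2}] r3c2 has the single candidate 2, so r3c2=2.
Step 28. [r7c1∈{6}] only 6 remains possible at r7c1, so r7c1=6.
Step 29. [r3c1∈{5}] nothing but 5 survives at r3c1, so r3c1=5.
Step 30. [r9c7∈{1}] only 1 remains possible at r9c7, so r9c7=1.
Step 31. [r5c5∈{2}] r5c5's peers cover all but 2. So r5c5=2.
Step 32. [r9c3∈{7}] nothing but 7 survives at r9c3. So r9c3=7.
Step 33. [r2c8∈{5}] r2c8 is down to just 5. So r2c8=5.
Step 34. [r9c6∈{5}] r9c6 has the single candidate 5 ⇒ r9c6=5.
Step 35. [r5c8∈{6}] r5c8 has the single candidate 6. So r5c8=6.
Step 36. [r1c7∈{3}] r1c7 is down to just 3. So r1c7=3.
Step 37. [r1c4∈{8}] nothing but 8 survives at r1c4, so r1c4=8.
Step 38. [r1c6∈{6}] only 6 remains possible at r1c6. So r1c6=6.
Step 39. [r8c8∈{4}] r8c8 is down to just 4. So r8c8=4.
Step 40. [r7c8∈{3}] only 3 remains possible at r7c8 ⇒ r7c8=3.
Step 41. [r2c4∈{7}] only 7 remains possible at r2c4. So r2c4=7.
Step 42. [r6c5∈{1}] nothing but 1 survives at r6c5. So r6c5=1.

Answer: 4 7 1 8 5 6 3 9 2 / 8 6 3 7 9 2 4 5 1 / 5 2 9 4 3 1 6 7 8 / 3 9 6 5 7 8 2 1 4 / 1 5 8 9 2 4 7 6 3 / 7 4 2 6 1 3 9 8 5 / 6 1 4 2 8 7 5 3 9 / 2 3 5 1 6 9 8 4 7 / 9 8 7 3 4 5 1 2 6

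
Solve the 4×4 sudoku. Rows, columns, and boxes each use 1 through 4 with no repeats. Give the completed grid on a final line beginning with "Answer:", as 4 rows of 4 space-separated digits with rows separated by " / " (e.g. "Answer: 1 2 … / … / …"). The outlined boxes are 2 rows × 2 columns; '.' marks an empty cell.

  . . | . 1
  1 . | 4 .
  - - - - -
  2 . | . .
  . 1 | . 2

Step 1. [r4c3∈{3}] r4c3 has the single candidate 3. So r4c3=3.
Step 2. [r1c1∈{3,4}] 3 has one home in col 1: r1c1 ⇒ r1c1=3.
Step 3. [r1c2∈{2,4}] across row 1, 4 lands solely at r1c2. So r1c2=4.
Step 4. [r3c4∈{4}] nothing but 4 survives at r3c4. So r3c4=4.
Step 5. [r4c1∈{4}] only 4 remains possible at r4c1. So r4c1=4.
Step 6. [r3c2∈{3}] r3c2 has the single candidate 3. So r3c2=3.
Step 7. [r1c3∈{2}] nothing but 2 survives at r1c3, so r1c3=2.
Step 8. [r2c2∈{2}] only 2 remains possible at r2c2, so r2c2=2.
Step 9. [r2c4∈{3}] only 3 remains possible at r2c4 ⇒ r2c4=3.
Step 10. [r3c3∈{1}] only 1 remains possible at r3c3, so r3c3=1.

Answer: 3 4 2 1 / 1 2 4 3 / 2 3 1 4 / 4 1 3 2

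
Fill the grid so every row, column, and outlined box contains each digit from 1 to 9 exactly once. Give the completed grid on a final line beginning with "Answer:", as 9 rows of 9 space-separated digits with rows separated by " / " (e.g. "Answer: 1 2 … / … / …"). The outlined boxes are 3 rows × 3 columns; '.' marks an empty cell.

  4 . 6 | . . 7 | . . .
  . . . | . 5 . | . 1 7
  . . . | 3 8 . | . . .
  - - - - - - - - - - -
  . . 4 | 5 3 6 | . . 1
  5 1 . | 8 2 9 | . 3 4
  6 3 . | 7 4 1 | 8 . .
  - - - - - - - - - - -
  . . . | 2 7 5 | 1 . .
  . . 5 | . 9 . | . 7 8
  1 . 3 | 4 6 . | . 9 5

Step 1. [r4c8∈{2}] r4c8's peers cover all but 2 ⇒ r4c8=2.
Step 2. [r9c7∈{2}] only 2 remains possible at r9c7. So r9c7=2.
Step 3. [r2c1∈{2,3,8,9}] across col 1, 3 lands solely at r2c1 ⇒ r2c1=3.
Step 4. [r6c9∈{9}] nothing but 9 survives at r6c9 ⇒ r6c9=9.
Step 5. [r5c3∈{7}] nothing but 7 survives at r5c3. So r5c3=7.
Step 6. [r7c9∈{3,6}] row 7 places 3 nowhere but r7c9. So r7c9=3.
Step 7. [r3c9∈{2,6}] across col 9, 6 lands solely at r3c9. So r3c9=6.
Step 8. [r3c1∈{2,7,9}] in col 1, 7 fits only at r3c1 ⇒ r3c1=7.
Step 9. [r7c8∈{4,6}] col 8 places 6 nowhere but r7c8. So r7c8=6.
Step 10. [r3c8∈{4,5}] in col 8, 4 fits only at r3c8, so r3c8=4.
Step 11. [r2c7∈{9}] r2c7 is down to just 9 ⇒ r2c7=9.
Step 12. [r3c6∈{2}] r3c6 has the single candidate 2, so r3c6=2.
Step 13. [r7c2∈{4,8,9}] 4 has one home in row 7: r7c2. So r7c2=4.
Step 14. [r3c7∈{5}] nothing but 5 survives at r3c7. So r3c7=5.
Step 15. [r1c2∈{2,5,8,9}] 5 has one home in row 1: r1c2. So r1c2=5.
Step 16. [r3c2∈{9}] nothing but 9 survives at r3c2 ⇒ r3c2=9.
Step 17. [r4c2∈{8}] r4c2 is down to just 8, so r4c2=8.
Step 18. [r2c2∈{2}] nothing but 2 survives at r2c2, so r2c2=2.
Step 19. [r7c3∈{8,9}] r7c3 is the only open cell in col 3 admitting 9. So r7c3=9.
Step 20. [r1c5∈{1}] only 1 remains possible at r1c5 ⇒ r1c5=1.
Step 21. [r2c4∈{6}] r2c4 is down to just 6 ⇒ r2c4=6.
Step 22. [r8c7∈{4}] only 4 remains possible at r8c7 ⇒ r8c7=4.
Step 23. [r5c7∈{6}] only 6 remains possible at r5c7 ⇒ r5c7=6.
Step 24. [r4c1∈{9}] r4c1 has the single candidate 9. So r4c1=9.
Step 25. [r1c7∈{3}] nothing but 3 survives at r1c7 ⇒ r1c7=3.
Step 26. [r2c6∈{4}] r2c6 has the single candidate 4. So r2c6=4.
Step 27. [r8c6∈{3}] r8c6's peers cover all but 3 ⇒ r8c6=3.
Step 28. [r6c8∈{5}] only 5 remains possible at r6c8. So r6c8=5.
Step 29. [r3c3∈{1}] r3c3's peers cover all but 1. So r3c3=1.
Step 30. [r4c7∈{7}] r4c7 is down to just 7, so r4c7=7.
Step 31. [r2c3∈{8}] r2c3 has the single candidate 8, so r2c3=8.
Step 32. [r6c3∈{2}] r6c3 has the single candidate 2, so r6c3=2.
Step 33. [r9c6∈{8}] r9c6's peers cover all but 8, so r9c6=8.
Step 34. [r1c4∈{9}] r1c4's peers cover all but 9 ⇒ r1c4=9.
Step 35. [r9c2∈{7}] only 7 remains possible at r9c2. So r9c2=7.
Step 36. [r7c1∈{8}] nothing but 8 survives at r7c1. So r7c1=8.
Step 37. [r8c1∈{2}] r8c1 has the single candidate 2 ⇒ r8c1=2.
Step 38. [r1c9∈{2}] nothing but 2 survives at r1c9. So r1c9=2.
Step 39. [r8c2∈{6}] r8c2 has the single candidate 6, so r8c2=6.
Step 40. [r8c4∈{1}] only 1 remains possible at r8c4, so r8c4=1.
Step 41. [r1c8∈{8}] r1c8's peers cover all but 8 ⇒ r1c8=8.

Answer: 4 5 6 9 1 7 3 8 2 / 3 2 8 6 5 4 9 1 7 / 7 9 1 3 8 2 5 4 6 / 9 8 4 5 3 6 7 2 1 / 5 1 7 8 2 9 6 3 4 / 6 3 2 7 4 1 8 5 9 / 8 4 9 2 7 5 1 6 3 / 2 6 5 1 9 3 4 7 8 / 1 7 3 4 6 8 2 9 5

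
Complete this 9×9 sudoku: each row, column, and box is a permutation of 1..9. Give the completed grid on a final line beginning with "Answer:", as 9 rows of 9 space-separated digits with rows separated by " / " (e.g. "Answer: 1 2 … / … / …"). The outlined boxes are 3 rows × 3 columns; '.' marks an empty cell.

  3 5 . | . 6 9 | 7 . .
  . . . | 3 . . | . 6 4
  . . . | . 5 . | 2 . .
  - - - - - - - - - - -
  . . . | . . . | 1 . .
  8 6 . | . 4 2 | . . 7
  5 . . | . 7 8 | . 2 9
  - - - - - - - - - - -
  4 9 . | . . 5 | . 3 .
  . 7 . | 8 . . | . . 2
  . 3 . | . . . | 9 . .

Step 1. [r9c8∈{1,4,5,7,8}] r9c8 is the only open cell in col 8 admitting 7, so r9c8=7.
Step 2. [r5c8∈{5}] r5c8 is down to just 5 ⇒ r5c8=5.
Step 3. [r2c5∈{1,2,8}] r2c5 is the only open cell in col 5 admitting 8. So r2c5=8.
Step 4. [r3c2∈{1,4,8}] across col 2, 8 lands solely at r3c2. So r3c2=8.
Step 5. [r9c9∈{1,5,6,8}] across col 9, 5 lands solely at r9c9 ⇒ r9c9=5.
Step 6. [r1c4∈{1,2,4}] in box 2, 2 fits only at r1c4, so r1c4=2.
Step 7. [r9c3∈{1,2,6,8}] row 9 places 8 nowhere but r9c3. So r9c3=8.
Step 8. [r1c3∈{1,4}] row 1 places 4 nowhere but r1c3 ⇒ r1c3=4.
Step 9. [r3c8∈{1,9}] in col 8, 9 fits only at r3c8. So r3c8=9.
Step 10. [r7c4∈{1,6,7}] row 7 places 7 nowhere but r7c4 ⇒ r7c4=7.
Step 11. [r5c7∈{3}] nothing but 3 survives at r5c7 ⇒ r5c7=3.
Step 12. [r8c5∈{1,3,9}] row 8 places 9 nowhere but r8c5. So r8c5=9.
Step 13. [r8c6∈{1,3,4,6}] in row 8, 3 fits only at r8c6. So r8c6=3.
Step 14. [r4c6∈{6}] r4c6's peers cover all but 6, so r4c6=6.
Step 15. [r6c4∈{1}] r6c4 has the single candidate 1 ⇒ r6c4=1.
Step 16. [r2c2∈{1,2}] 1 has one home in col 2: r2c2, so r2c2=1.
Step 17. [r7c9∈{1,6,8}] r7c9 is the only open cell in col 9 admitting 6, so r7c9=6.
Step 18. [r8c8∈{1,4}] box 9 places 1 nowhere but r8c8 ⇒ r8c8=1.
Step 19. [r9c1∈{1,2,6}] across col 1, 1 lands solely at r9c1, so r9c1=1.
Step 20. [r2c6∈{7}] r2c6 is down to just 7 ⇒ r2c6=7.
Step 21. [r4c2∈{2,4}] 2 has one home in col 2: r4c2. So r4c2=2.
Step 22. [r4c8∈{4,8}] row 4 places 4 nowhere but r4c8 ⇒ r4c8=4.
Step 23. [r5c4∈{9}] r5c4's peers cover all but 9. So r5c4=9.
Step 24. [r8c1∈{6}] nothing but 6 survives at r8c1, so r8c1=6.
Step 25. [r3c6∈{1,4}] 1 has one home in col 6: r3c6. So r3c6=1.
Step 26. [r7c3∈{2}] r7c3's peers cover all but 2, so r7c3=2.
Step 27. [r2c3∈{9}] r2c3's peers cover all but 9 ⇒ r2c3=9.
Step 28. [r3c1∈{7}] r3c1's peers cover all but 7. So r3c1=7.
Step 29. [r9c6∈{4}] nothing but 4 survives at r9c6, so r9c6=4.
Step 30. [r4c5∈{3}] nothing but 3 survives at r4c5, so r4c5=3.
Step 31. [r1c8∈{8}] r1c8 has the single candidate 8 ⇒ r1c8=8.
Step 32. [r7c7∈{8}] only 8 remains possible at r7c7, so r7c7=8.
Step 33. [r5c3∈{1}] r5c3's peers cover all but 1, so r5c3=1.
Step 34. [r3c3∈{6}] only 6 remains possible at r3c3 ⇒ r3c3=6.
Step 35. [r9c5∈{2}] r9c5 is down to just 2. So r9c5=2.
Step 36. [r2c7∈{5}] only 5 remains possible at r2c7 ⇒ r2c7=5.
Step 37. [r4c3∈{7}] r4c3 has the single candidate 7, so r4c3=7.
Step 38. [r3c4∈{4}] only 4 remains possible at r3c4, so r3c4=4.
Step 39. [r8c7∈{4}] r8c7 is down to just 4, so r8c7=4.
Step 40. [r4c9∈{8}] nothing but 8 survives at r4c9 ⇒ r4c9=8.
Step 41. [r4c4∈{5}] r4c4's peers cover all but 5, so r4c4=5.
Step 42. [r7c5∈{1}] only 1 remains possible at r7c5, so r7c5=1.
Step 43. [r6c7∈{6}] nothing but 6 survives at r6c7, so r6c7=6.
Step 44. [r6c3∈{3}] r6c3 has the single candidate 3, so r6c3=3.
Step 45. [r4c1∈{9}] r4c1's peers cover all but 9. So r4c1=9.
Step 46. [r1c9∈{1}] r1c9 is down to just 1 ⇒ r1c9=1.
Step 47. [r8c3∈{5}] only 5 remains possible at r8c3. So r8c3=5.
Step 48. [r6c2∈{4}] r6c2's peers cover all but 4. So r6c2=4.
Step 49. [r3c9∈{3}] only 3 remains possible at r3c9, so r3c9=3.
Step 50. [r2c1∈{2}] only 2 remains possible at r2c1, so r2c1=2.
Step 51. [r9c4∈{6}] only 6 remains possible at r9c4. So r9c4=6.

Answer: 3 5 4 2 6 9 7 8 1 / 2 1 9 3 8 7 5 6 4 / 7 8 6 4 5 1 2 9 3 / 9 2 7 5 3 6 1 4 8 / 8 6 1 9 4 2 3 5 7 / 5 4 3 1 7 8 6 2 9 / 4 9 2 7 1 5 8 3 6 / 6 7 5 8 9 3 4 1 2 / 1 3 8 6 2 4 9 7 5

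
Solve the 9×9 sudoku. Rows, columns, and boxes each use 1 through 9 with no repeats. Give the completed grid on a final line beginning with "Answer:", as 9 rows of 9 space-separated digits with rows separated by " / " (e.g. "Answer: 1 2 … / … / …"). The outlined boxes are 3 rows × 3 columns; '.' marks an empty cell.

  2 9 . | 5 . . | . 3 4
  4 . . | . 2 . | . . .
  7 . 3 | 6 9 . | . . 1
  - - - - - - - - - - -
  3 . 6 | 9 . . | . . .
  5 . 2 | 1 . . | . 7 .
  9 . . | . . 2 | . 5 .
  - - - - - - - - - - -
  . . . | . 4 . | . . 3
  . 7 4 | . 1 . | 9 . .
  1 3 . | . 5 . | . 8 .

Step 1. [r1c7∈{6,7,8}] r1c7 is the only open cell in row 1 admitting 6, so r1c7=6.
Step 2. [r6c4∈{3,4,7,8}] col 4 places 4 nowhere but r6c4 ⇒ r6c4=4.
Step 3. [r7c2∈{2,5,6,8}] in col 2, 2 fits only at r7c2, so r7c2=2.
Step 4. [r4c8∈{1,2,4}] col 8 places 4 nowhere but r4c8 ⇒ r4c8=4.
Step 5. [r7c3∈{5,8,9}] across box 7, 5 lands solely at r7c3. So r7c3=5.
Step 6. [r7c6∈{6,7,8,9}] 9 has one home in row 7: r7c6. So r7c6=9.
Step 7. [r6c3∈{1,7,8}] 7 has one home in col 3: r6c3. So r6c3=7.
Step 8. [r5c9∈{6,8,9}] in row 5, 9 fits only at r5c9, so r5c9=9.
Step 9. [r6c9∈{6,8}] in box 6, 6 fits only at r6c9 ⇒ r6c9=6.
Step 10. [r9c6∈{6,7}] in row 9, 6 fits only at r9c6, so r9c6=6.
Step 11. [r2c2∈{1,5,6,8}] in row 2, 6 fits only at r2c2, so r2c2=6.
Step 12. [r5c5∈{3,6,8}] in row 5, 6 fits only at r5c5, so r5c5=6.
Step 13. [r6c5∈{3,8}] across col 5, 3 lands solely at r6c5. So r6c5=3.
Step 14. [r5c6∈{8}] only 8 remains possible at r5c6 ⇒ r5c6=8.
Step 15. [r1c5∈{7,8}] col 5 places 8 nowhere but r1c5, so r1c5=8.
Step 16. [r1c6∈{1,7}] 7 has one home in row 1: r1c6 ⇒ r1c6=7.
Step 17. [r2c3∈{1,8}] in col 3, 8 fits only at r2c3 ⇒ r2c3=8.
Step 18. [r3c7∈{2,5,8}] 8 has one home in row 3: r3c7, so r3c7=8.
Step 19. [r6c7∈{1}] r6c7 has the single candidate 1, so r6c7=1.
Step 20. [r7c7∈{7}] r7c7 has the single candidate 7, so r7c7=7.
Step 21. [r9c9∈{2}] nothing but 2 survives at r9c9. So r9c9=2.
Step 22. [r8c8∈{6}] r8c8 is down to just 6, so r8c8=6.
Step 23. [r8c4∈{2,3,8}] 2 has one home in row 8: r8c4. So r8c4=2.
Step 24. [r4c9∈{8}] r4c9's peers cover all but 8, so r4c9=8.
Step 25. [r7c4∈{8}] only 8 remains possible at r7c4 ⇒ r7c4=8.
Step 26. [r2c7∈{5}] r2c7's peers cover all but 5 ⇒ r2c7=5.
Step 27. [r2c6∈{1,3}] row 2 places 1 nowhere but r2c6, so r2c6=1.
Step 28. [r7c1∈{6}] r7c1 has the single candidate 6, so r7c1=6.
Step 29. [r4c7∈{2}] only 2 remains possible at r4c7 ⇒ r4c7=2.
Step 30. [r3c6∈{4}] nothing but 4 survives at r3c6, so r3c6=4.
Step 31. [r9c7∈{4}] only 4 remains possible at r9c7. So r9c7=4.
Step 32. [r4c2∈{1}] nothing but 1 survives at r4c2, so r4c2=1.
Step 33. [r2c8∈{9}] only 9 remains possible at r2c8. So r2c8=9.
Step 34. [r8c6∈{3}] nothing but 3 survives at r8c6 ⇒ r8c6=3.
Step 35. [r2c4∈{3}] r2c4 has the single candidate 3. So r2c4=3.
Step 36. [r7c8∈{1}] r7c8 has the single candidate 1, so r7c8=1.
Step 37. [r3c8∈{2}] only 2 remains possible at r3c8. So r3c8=2.
Step 38. [r9c4∈{7}] only 7 remains possible at r9c4 ⇒ r9c4=7.
Step 39. [r2c9∈{7}] only 7 remains possible at r2c9. So r2c9=7.
Step 40. [r9c3∈{9}] nothing but 9 survives at r9c3 ⇒ r9c3=9.
Step 41. [r5c2∈{4}] r5c2 has the single candidate 4 ⇒ r5c2=4.
Step 42. [r5c7∈{3}] only 3 remains possible at r5c7, so r5c7=3.
Step 43. [r6c2∈{8}] r6c2's peers cover all but 8 ⇒ r6c2=8.
Step 44. [r3c2∈{5}] only 5 remains possible at r3c2, so r3c2=5.
Step 45. [r1c3∈{1}] r1c3 has the single candidate 1. So r1c3=1.
Step 46. [r4c6∈{5}] r4c6 has the single candidate 5. So r4c6=5.
Step 47. [r4c5∈{7}] r4c5 has the single candidate 7, so r4c5=7.
Step 48. [r8c9∈{5}] r8c9 is down to just 5 ⇒ r8c9=5.
Step 49. [r8c1∈{8}] r8c1's peers cover all but 8 ⇒ r8c1=8.

Answer: 2 9 1 5 8 7 6 3 4 / 4 6 8 3 2 1 5 9 7 / 7 5 3 6 9 4 8 2 1 / 3 1 6 9 7 5 2 4 8 / 5 4 2 1 6 8 3 7 9 / 9 8 7 4 3 2 1 5 6 / 6 2 5 8 4 9 7 1 3 / 8 7 4 2 1 3 9 6 5 / 1 3 9 7 5 6 4 8 2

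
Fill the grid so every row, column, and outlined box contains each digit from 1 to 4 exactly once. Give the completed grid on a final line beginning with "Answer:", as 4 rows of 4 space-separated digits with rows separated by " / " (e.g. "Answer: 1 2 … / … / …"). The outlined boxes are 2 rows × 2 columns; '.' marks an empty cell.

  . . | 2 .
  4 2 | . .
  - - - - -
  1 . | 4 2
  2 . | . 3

Step 1. [r1c2∈{1,3}] 1 has one home in col 2: r1c2 ⇒ r1c2=1.
Step 2. [r2c3∈{1,3}] across row 2, 3 lands solely at r2c3, so r2c3=3.
Step 3. [r1c1∈{3}] only 3 remains possible at r1c1 ⇒ r1c1=3.
Step 4. [r4c2∈{4}] r4c2 has the single candidate 4. So r4c2=4.
Step 5. [r1c4∈{4}] r1c4 has the single candidate 4 ⇒ r1c4=4.
Step 6. [r2c4∈{1}] only 1 remains possible at r2c4, so r2c4=1.
Step 7. [r3c2∈{3}] r3c2 is down to just 3, so r3c2=3.
Step 8. [r4c3∈{1}] r4c3's peers cover all but 1 ⇒ r4c3=1.

Answer: 3 1 2 4 / 4 2 3 1 / 1 3 4 2 / 2 4 1 3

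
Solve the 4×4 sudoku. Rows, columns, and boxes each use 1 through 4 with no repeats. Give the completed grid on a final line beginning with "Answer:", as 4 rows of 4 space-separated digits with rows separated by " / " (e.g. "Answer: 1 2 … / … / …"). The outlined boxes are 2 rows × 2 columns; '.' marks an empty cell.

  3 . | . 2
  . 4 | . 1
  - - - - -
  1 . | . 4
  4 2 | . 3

Step 1. [r2c3∈{3}] nothing but 3 survives at r2c3. So r2c3=3.
Step 2. [r1c2∈{1}] only 1 remains possible at r1c2, so r1c2=1.
Step 3. [r3c3∈{2}] r3c3 has the single candidate 2 ⇒ r3c3=2.
Step 4. [r1c3∈{4}] only 4 remains possible at r1c3. So r1c3=4.
Step 5. [r2c1∈{2}] r2c1 has the single candidate 2. So r2c1=2.
Step 6. [r3c2∈{3}] r3c2's peers cover all but 3. So r3c2=3.
Step 7. [r4c3∈{1}] r4c3 has the single candidate 1. So r4c3=1.

Answer: 3 1 4 2 / 2 4 3 1 / 1 3 2 4 / 4 2 1 3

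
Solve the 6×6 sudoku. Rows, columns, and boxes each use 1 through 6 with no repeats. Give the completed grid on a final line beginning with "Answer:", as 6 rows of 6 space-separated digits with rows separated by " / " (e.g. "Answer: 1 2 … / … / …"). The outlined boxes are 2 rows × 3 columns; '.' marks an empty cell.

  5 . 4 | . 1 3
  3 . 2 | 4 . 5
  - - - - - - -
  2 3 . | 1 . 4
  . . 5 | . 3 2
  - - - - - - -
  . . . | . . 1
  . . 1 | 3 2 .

Step 1. [r1c2∈{6}] only 6 remains possible at r1c2, so r1c2=6.
Step 2. [r5c5∈{4,5,6}] across col 5, 4 lands solely at r5c5. So r5c5=4.
Step 3. [r5c1∈{6}] r5c1 is down to just 6 ⇒ r5c1=6.
Step 4. [r4c1∈{1,4}] in col 1, 1 fits only at r4c1. So r4c1=1.
Step 5. [r6c2∈{4,5}] in row 6, 5 fits only at r6c2, so r6c2=5.
Step 6. [r2c5∈{6}] nothing but 6 survives at r2c5 ⇒ r2c5=6.
Step 7. [r4c2∈{4}] r4c2 has the single candidate 4, so r4c2=4.
Step 8. [r1c4∈{2}] r1c4 has the single candidate 2, so r1c4=2.
Step 9. [r3c5∈{5}] nothing but 5 survives at r3c5, so r3c5=5.
Step 10. [r5c3∈{3}] r5c3 has the single candidate 3, so r5c3=3.
Step 11. [r6c6∈{6}] r6c6 is down to just 6. So r6c6=6.
Step 12. [r4c4∈{6}] r4c4 has the single candidate 6 ⇒ r4c4=6.
Step 13. [r3c3∈{6}] only 6 remains possible at r3c3 ⇒ r3c3=6.
Step 14. [r6c1∈{4}] nothing but 4 survives at r6c1. So r6c1=4.
Step 15. [r5c4∈{5}] only 5 remains possible at r5c4. So r5c4=5.
Step 16. [r2c2∈{1}] only 1 remains possible at r2c2 ⇒ r2c2=1.
Step 17. [r5c2∈{2}] only 2 remains possible at r5c2. So r5c2=2.

Answer: 5 6 4 2 1 3 / 3 1 2 4 6 5 / 2 3 6 1 5 4 / 1 4 5 6 3 2 / 6 2 3 5 4 1 / 4 5 1 3 2 6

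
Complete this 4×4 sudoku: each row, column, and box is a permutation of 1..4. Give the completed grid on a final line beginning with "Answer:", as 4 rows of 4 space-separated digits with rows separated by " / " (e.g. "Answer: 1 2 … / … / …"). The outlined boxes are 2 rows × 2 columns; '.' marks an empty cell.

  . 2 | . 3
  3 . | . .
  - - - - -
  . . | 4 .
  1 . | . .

Step 1. [r2c2∈{1,4}] in col 2, 1 fits only at r2c2, so r2c2=1.
Step 2. [r4c4∈{2}] nothing but 2 survives at r4c4, so r4c4=2.
Step 3. [r4c2∈{3,4}] 4 has one home in row 4: r4c2. So r4c2=4.
Step 4. [r3c4∈{1}] r3c4 is down to just 1. So r3c4=1.
Step 5. [r3c2∈{3}] only 3 remains possible at r3c2, so r3c2=3.
Step 6. [r4c3∈{3}] r4c3's peers cover all but 3, so r4c3=3.
Step 7. [r1c3∈{1}] only 1 remains possible at r1c3, so r1c3=1.
Step 8. [r2c3∈{2}] only 2 remains possible at r2c3 ⇒ r2c3=2.
Step 9. [r3c1∈{2}] r3c1's peers cover all but 2, so r3c1=2.
Step 10. [r2c4∈{4}] r2c4 has the single candidate 4. So r2c4=4.
Step 11. [r1c1∈{4}] r1c1 has the single candidate 4 ⇒ r1c1=4.

Answer: 4 2 1 3 / 3 1 2 4 / 2 3 4 1 / 1 4 3 2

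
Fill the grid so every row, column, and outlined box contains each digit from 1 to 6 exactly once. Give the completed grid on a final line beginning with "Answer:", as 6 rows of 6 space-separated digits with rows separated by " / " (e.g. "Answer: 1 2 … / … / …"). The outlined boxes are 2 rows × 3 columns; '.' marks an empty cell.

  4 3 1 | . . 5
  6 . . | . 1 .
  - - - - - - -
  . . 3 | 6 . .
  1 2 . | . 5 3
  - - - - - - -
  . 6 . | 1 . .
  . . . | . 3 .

Step 1. [r2c3∈{2,5}] r2c3 is the only open cell in box 1 admitting 2. So r2c3=2.
Step 2. [r6c4∈{2,4,5}] in col 4, 5 fits only at r6c4. So r6c4=5.
Step 3. [r2c6∈{4}] r2c6's peers cover all but 4 ⇒ r2c6=4.
Step 4. [r5c6∈{2}] only 2 remains possible at r5c6, so r5c6=2.
Step 5. [r6c3∈{4}] r6c3 has the single candidate 4, so r6c3=4.
Step 6. [r3c1∈{5}] r3c1's peers cover all but 5. So r3c1=5.
Step 7. [r3c5∈{2,4}] row 3 places 2 nowhere but r3c5. So r3c5=2.
Step 8. [r4c4∈{4}] only 4 remains possible at r4c4. So r4c4=4.
Step 9. [r6c2∈{1}] r6c2 is down to just 1. So r6c2=1.
Step 10. [r2c2∈{5}] r2c2's peers cover all but 5 ⇒ r2c2=5.
Step 11. [r5c3∈{5}] r5c3 is down to just 5, so r5c3=5.
Step 12. [r5c5∈{4}] r5c5's peers cover all but 4. So r5c5=4.
Step 13. [r3c2∈{4}] nothing but 4 survives at r3c2, so r3c2=4.
Step 14. [r6c1∈{2}] r6c1's peers cover all but 2, so r6c1=2.
Step 15. [r5c1∈{3}] only 3 remains possible at r5c1 ⇒ r5c1=3.
Step 16. [r2c4∈{3}] r2c4's peers cover all but 3 ⇒ r2c4=3.
Step 17. [r3c6∈{1}] r3c6 has the single candidate 1 ⇒ r3c6=1.
Step 18. [r1c5∈{6}] r1c5's peers cover all but 6. So r1c5=6.
Step 19. [r1c4∈{2}] nothing but 2 survives at r1c4, so r1c4=2.
Step 20. [r6c6∈{6}] r6c6 is down to just 6 ⇒ r6c6=6.
Step 21. [r4c3∈{6}] r4c3 has the single candidate 6 ⇒ r4c3=6.

Answer: 4 3 1 2 6 5 / 6 5 2 3 1 4 / 5 4 3 6 2 1 / 1 2 6 4 5 3 / 3 6 5 1 4 2 / 2 1 4 5 3 6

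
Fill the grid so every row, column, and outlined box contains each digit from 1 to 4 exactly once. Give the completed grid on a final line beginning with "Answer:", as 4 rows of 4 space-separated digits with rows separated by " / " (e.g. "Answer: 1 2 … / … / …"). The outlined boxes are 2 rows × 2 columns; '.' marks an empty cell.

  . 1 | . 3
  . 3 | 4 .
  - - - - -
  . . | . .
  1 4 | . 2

Step 1. [r3c3∈{1,3}] across col 3, 1 lands solely at r3c3, so r3c3=1.
Step 2. [r2c1∈{2}] r2c1 has the single candidate 2 ⇒ r2c1=2.
Step 3. [r2c4∈{1}] only 1 remains possible at r2c4 ⇒ r2c4=1.
Step 4. [r3c1∈{3}] r3c1 is down to just 3 ⇒ r3c1=3.
Step 5. [r1c3∈{2}] nothing but 2 survives at r1c3 ⇒ r1c3=2.
Step 6. [r1c1∈{4}] r1c1's peers cover all but 4. So r1c1=4.
Step 7. [r4c3∈{3}] nothing but 3 survives at r4c3, so r4c3=3.
Step 8. [r3c4∈{4}] r3c4's peers cover all but 4. So r3c4=4.
Step 9. [r3c2∈{2}] r3c2's peers cover all but 2. So r3c2=2.

Answer: 4 1 2 3 / 2 3 4 1 / 3 2 1 4 / 1 4 3 2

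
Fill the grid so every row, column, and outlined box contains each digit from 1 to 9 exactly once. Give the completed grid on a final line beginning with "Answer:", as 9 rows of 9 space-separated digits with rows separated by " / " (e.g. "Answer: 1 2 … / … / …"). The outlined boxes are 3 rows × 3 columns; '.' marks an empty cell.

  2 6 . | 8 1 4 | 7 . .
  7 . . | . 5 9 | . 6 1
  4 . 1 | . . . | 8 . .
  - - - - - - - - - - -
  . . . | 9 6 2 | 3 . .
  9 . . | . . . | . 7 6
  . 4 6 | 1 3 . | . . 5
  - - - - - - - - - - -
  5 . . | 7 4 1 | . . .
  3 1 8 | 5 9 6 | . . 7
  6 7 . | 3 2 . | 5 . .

Step 1. [r6c1∈{8}] r6c1 has the single candidate 8 ⇒ r6c1=8.
Step 2. [r3c6∈{3,7}] r3c6 is the only open cell in col 6 admitting 3 ⇒ r3c6=3.
Step 3. [r9c8∈{1,4,8,9}] in row 9, 1 fits only at r9c8 ⇒ r9c8=1.
Step 4. [r4c2∈{5}] only 5 remains possible at r4c2, so r4c2=5.
Step 5. [r3c2∈{9}] r3c2 has the single candidate 9. So r3c2=9.
Step 6. [r7c2∈{2}] r7c2 has the single candidate 2. So r7c2=2.
Step 7. [r7c3∈{9}] r7c3 is down to just 9, so r7c3=9.
Step 8. [r3c9∈{2}] r3c9 is down to just 2 ⇒ r3c9=2.
Step 9. [r9c9∈{4,8,9}] r9c9 is the only open cell in row 9 admitting 9, so r9c9=9.
Step 10. [r4c9∈{4,8}] 4 has one home in col 9: r4c9, so r4c9=4.
Step 11. [r2c3∈{3}] only 3 remains possible at r2c3, so r2c3=3.
Step 12. [r1c8∈{3,5,9}] across row 1, 9 lands solely at r1c8, so r1c8=9.
Step 13. [r6c8∈{2}] nothing but 2 survives at r6c8 ⇒ r6c8=2.
Step 14. [r7c9∈{3,8}] 8 has one home in col 9: r7c9. So r7c9=8.
Step 15. [r9c6∈{8}] nothing but 8 survives at r9c6 ⇒ r9c6=8.
Step 16. [r8c7∈{2,4}] row 8 places 2 nowhere but r8c7 ⇒ r8c7=2.
Step 17. [r5c5∈{8}] r5c5's peers cover all but 8, so r5c5=8.
Step 18. [r2c7∈{4}] nothing but 4 survives at r2c7. So r2c7=4.
Step 19. [r7c8∈{3}] r7c8 has the single candidate 3 ⇒ r7c8=3.
Step 20. [r5c6∈{5}] r5c6 is down to just 5, so r5c6=5.
Step 21. [r4c1∈{1}] nothing but 1 survives at r4c1, so r4c1=1.
Step 22. [r4c8∈{8}] nothing but 8 survives at r4c8, so r4c8=8.
Step 23. [r6c6∈{7}] nothing but 7 survives at r6c6, so r6c6=7.
Step 24. [r8c8∈{4}] nothing but 4 survives at r8c8. So r8c8=4.
Step 25. [r7c7∈{6}] r7c7's peers cover all but 6 ⇒ r7c7=6.
Step 26. [r5c3∈{2}] nothing but 2 survives at r5c3, so r5c3=2.
Step 27. [r1c9∈{3}] r1c9 has the single candidate 3 ⇒ r1c9=3.
Step 28. [r3c4∈{6}] nothing but 6 survives at r3c4. So r3c4=6.
Step 29. [r2c4∈{2}] only 2 remains possible at r2c4 ⇒ r2c4=2.
Step 30. [r1c3∈{5}] nothing but 5 survives at r1c3 ⇒ r1c3=5.
Step 31. [r2c2∈{8}] r2c2 is down to just 8, so r2c2=8.
Step 32. [r6c7∈{9}] r6c7 has the single candidate 9 ⇒ r6c7=9.
Step 33. [r4c3∈{7}] nothing but 7 survives at r4c3. So r4c3=7.
Step 34. [r5c4∈{4}] r5c4 is down to just 4, so r5c4=4.
Step 35. [r3c8∈{5}] nothing but 5 survives at r3c8. So r3c8=5.
Step 36. [r3c5∈{7}] r3c5 is down to just 7, so r3c5=7.
Step 37. [r9c3∈{4}] r9c3's peers cover all but 4 ⇒ r9c3=4.
Step 38. [r5c2∈{3}] r5c2 is down to just 3, so r5c2=3.
Step 39. [r5c7∈{1}] nothing but 1 survives at r5c7. So r5c7=1.

Answer: 2 6 5 8 1 4 7 9 3 / 7 8 3 2 5 9 4 6 1 / 4 9 1 6 7 3 8 5 2 / 1 5 7 9 6 2 3 8 4 / 9 3 2 4 8 5 1 7 6 / 8 4 6 1 3 7 9 2 5 / 5 2 9 7 4 1 6 3 8 / 3 1 8 5 9 6 2 4 7 / 6 7 4 3 2 8 5 1 9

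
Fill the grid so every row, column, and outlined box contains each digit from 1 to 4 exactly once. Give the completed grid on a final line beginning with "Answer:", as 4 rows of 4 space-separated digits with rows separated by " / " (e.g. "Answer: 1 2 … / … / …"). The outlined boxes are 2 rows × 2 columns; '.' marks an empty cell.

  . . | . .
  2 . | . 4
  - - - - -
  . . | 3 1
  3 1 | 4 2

Step 1. [r3c1∈{4}] r3c1's peers cover all but 4. So r3c1=4.
Step 2. [r1c3∈{1,2}] 2 has one home in row 1: r1c3 ⇒ r1c3=2.
Step 3. [r2c2∈{3}] r2c2 is down to just 3. So r2c2=3.
Step 4. [r3c2∈{2}] r3c2 is down to just 2, so r3c2=2.
Step 5. [r1c4∈{3}] r1c4 is down to just 3. So r1c4=3.
Step 6. [r2c3∈{1}] only 1 remains possible at r2c3 ⇒ r2c3=1.
Step 7. [r1c1∈{1}] only 1 remains possible at r1c1, so r1c1=1.
Step 8. [r1c2∈{4}] r1c2 is down to just 4. So r1c2=4.

Answer: 1 4 2 3 / 2 3 1 4 / 4 2 3 1 / 3 1 4 2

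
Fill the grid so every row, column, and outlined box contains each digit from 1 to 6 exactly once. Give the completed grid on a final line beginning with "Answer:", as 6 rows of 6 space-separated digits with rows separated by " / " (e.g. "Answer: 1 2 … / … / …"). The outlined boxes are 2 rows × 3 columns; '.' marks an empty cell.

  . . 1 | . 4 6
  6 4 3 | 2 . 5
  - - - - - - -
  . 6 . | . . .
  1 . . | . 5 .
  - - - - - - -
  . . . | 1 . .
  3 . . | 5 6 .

Step 1. [r3c6∈{1,2,3,4}] 1 has one home in col 6: r3c6. So r3c6=1.
Step 2. [r4c2∈{2,3}] across col 2, 3 lands solely at r4c2, so r4c2=3.
Step 3. [r5c3∈{2,4,5,6}] row 5 places 6 nowhere but r5c3. So r5c3=6.
Step 4. [r5c6∈{2,3,4}] in col 6, 3 fits only at r5c6 ⇒ r5c6=3.
Step 5. [r5c1∈{2,4,5}] in row 5, 4 fits only at r5c1, so r5c1=4.
Step 6. [r6c3∈{2}] r6c3 is down to just 2. So r6c3=2.
Step 7. [r4c3∈{4}] only 4 remains possible at r4c3, so r4c3=4.
Step 8. [r3c1∈{2,5}] r3c1 is the only open cell in box 3 admitting 2 ⇒ r3c1=2.
Step 9. [r1c4∈{3}] r1c4 is down to just 3. So r1c4=3.
Step 10. [r5c2∈{5}] nothing but 5 survives at r5c2. So r5c2=5.
Step 11. [r4c6∈{2}] r4c6 is down to just 2, so r4c6=2.
Step 12. [r3c4∈{4}] r3c4 is down to just 4, so r3c4=4.
Step 13. [r6c6∈{4}] nothing but 4 survives at r6c6. So r6c6=4.
Step 14. [r4c4∈{6}] only 6 remains possible at r4c4, so r4c4=6.
Step 15. [r6c2∈{1}] r6c2 has the single candidate 1, so r6c2=1.
Step 16. [r1c1∈{5}] nothing but 5 survives at r1c1, so r1c1=5.
Step 17. [r2c5∈{1}] r2c5 is down to just 1, so r2c5=1.
Step 18. [r3c5∈{3}] r3c5 is down to just 3 ⇒ r3c5=3.
Step 19. [r1c2∈{2}] r1c2 is down to just 2. So r1c2=2.
Step 20. [r3c3∈{5}] r3c3 has the single candidate 5, so r3c3=5.
Step 21. [r5c5∈{2}] r5c5 is down to just 2. So r5c5=2.

Answer: 5 2 1 3 4 6 / 6 4 3 2 1 5 / 2 6 5 4 3 1 / 1 3 4 6 5 2 / 4 5 6 1 2 3 / 3 1 2 5 6 4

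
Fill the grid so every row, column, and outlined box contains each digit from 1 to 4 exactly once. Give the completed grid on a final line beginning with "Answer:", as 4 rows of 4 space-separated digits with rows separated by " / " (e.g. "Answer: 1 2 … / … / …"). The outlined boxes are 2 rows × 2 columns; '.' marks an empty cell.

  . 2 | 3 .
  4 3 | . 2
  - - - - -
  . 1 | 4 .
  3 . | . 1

Step 1. [r4c2∈{4}] only 4 remains possible at r4c2, so r4c2=4.
Step 2. [r1c4∈{4}] only 4 remains possible at r1c4 ⇒ r1c4=4.
Step 3. [r3c1∈{2}] r3c1 is down to just 2. So r3c1=2.
Step 4. [r2c3∈{1}] r2c3 has the single candidate 1, so r2c3=1.
Step 5. [r3c4∈{3}] r3c4 has the single candidate 3, so r3c4=3.
Step 6. [r4c3∈{2}] r4c3 has the single candidate 2 ⇒ r4c3=2.
Step 7. [r1c1∈{1}] r1c1 is down to just 1 ⇒ r1c1=1.

Answer: 1 2 3 4 / 4 3 1 2 / 2 1 4 3 / 3 4 2 1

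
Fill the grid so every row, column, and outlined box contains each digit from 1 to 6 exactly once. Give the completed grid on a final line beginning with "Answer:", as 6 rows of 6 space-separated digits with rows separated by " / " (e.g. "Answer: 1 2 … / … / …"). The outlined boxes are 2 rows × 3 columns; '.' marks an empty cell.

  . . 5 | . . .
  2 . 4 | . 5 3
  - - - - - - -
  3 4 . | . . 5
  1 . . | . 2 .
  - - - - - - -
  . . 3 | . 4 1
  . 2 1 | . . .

Step 1. [r1c1∈{6}] only 6 remains possible at r1c1 ⇒ r1c1=6.
Step 2. [r2c4∈{1,6}] 6 has one home in row 2: r2c4. So r2c4=6.
Step 3. [r5c1∈{5}] nothing but 5 survives at r5c1. So r5c1=5.
Step 4. [r1c5∈{1}] only 1 remains possible at r1c5, so r1c5=1.
Step 5. [r3c5∈{6}] nothing but 6 survives at r3c5. So r3c5=6.
Step 6. [r4c6∈{4}] r4c6's peers cover all but 4 ⇒ r4c6=4.
Step 7. [r4c2∈{5,6}] 5 has one home in row 4: r4c2, so r4c2=5.
Step 8. [r1c4∈{2,4}] r1c4 is the only open cell in row 1 admitting 4, so r1c4=4.
Step 9. [r6c4∈{3,5}] in row 6, 5 fits only at r6c4, so r6c4=5.
Step 10. [r1c2∈{3}] r1c2 has the single candidate 3. So r1c2=3.
Step 11. [r3c4∈{1}] r3c4 is down to just 1, so r3c4=1.
Step 12. [r3c3∈{2}] r3c3 is down to just 2, so r3c3=2.
Step 13. [r4c3∈{6}] r4c3 is down to just 6, so r4c3=6.
Step 14. [r6c6∈{6}] r6c6's peers cover all but 6, so r6c6=6.
Step 15. [r6c1∈{4}] r6c1 has the single candidate 4. So r6c1=4.
Step 16. [r2c2∈{1}] nothing but 1 survives at r2c2 ⇒ r2c2=1.
Step 17. [r6c5∈{3}] r6c5 is down to just 3, so r6c5=3.
Step 18. [r5c4∈{2}] r5c4 has the single candidate 2 ⇒ r5c4=2.
Step 19. [r1c6∈{2}] only 2 remains possible at r1c6 ⇒ r1c6=2.
Step 20. [r4c4∈{3}] r4c4's peers cover all but 3. So r4c4=3.
Step 21. [r5c2∈{6}] r5c2 has the single candidate 6, so r5c2=6.

Answer: 6 3 5 4 1 2 / 2 1 4 6 5 3 / 3 4 2 1 6 5 / 1 5 6 3 2 4 / 5 6 3 2 4 1 / 4 2 1 5 3 6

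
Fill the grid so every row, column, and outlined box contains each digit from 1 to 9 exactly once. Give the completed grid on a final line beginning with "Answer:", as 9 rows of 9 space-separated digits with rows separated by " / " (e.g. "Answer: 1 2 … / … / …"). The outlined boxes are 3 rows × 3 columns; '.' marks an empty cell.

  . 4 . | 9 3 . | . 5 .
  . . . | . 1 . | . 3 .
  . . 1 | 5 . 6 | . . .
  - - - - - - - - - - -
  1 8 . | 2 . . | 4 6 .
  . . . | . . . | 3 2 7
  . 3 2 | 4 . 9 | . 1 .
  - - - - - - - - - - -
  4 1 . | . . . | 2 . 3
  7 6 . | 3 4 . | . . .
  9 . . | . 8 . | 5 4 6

Step 1. [r4c3∈{5,7,9}] in box 4, 7 fits only at r4c3 ⇒ r4c3=7.
Step 2. [r4c5∈{5}] only 5 remains possible at r4c5. So r4c5=5.
Step 3. [r3c5∈{2,7}] r3c5 is the only open cell in col 5 admitting 2 ⇒ r3c5=2.
Step 4. [r7c8∈{7,8,9}] r7c8 is the only open cell in box 9 admitting 7 ⇒ r7c8=7.
Step 5. [r6c7∈{8}] only 8 remains possible at r6c7, so r6c7=8.
Step 6. [r5c5∈{6}] only 6 remains possible at r5c5 ⇒ r5c5=6.
Step 7. [r5c1∈{5}] r5c1 is down to just 5, so r5c1=5.
Step 8. [r2c2∈{2,5,7,9}] col 2 places 5 nowhere but r2c2. So r2c2=5.
Step 9. [r7c3∈{5,8}] r7c3 is the only open cell in row 7 admitting 8, so r7c3=8.
Step 10. [r1c3∈{6}] r1c3's peers cover all but 6 ⇒ r1c3=6.
Step 11. [r2c3∈{9}] only 9 remains possible at r2c3, so r2c3=9.
Step 12. [r2c6∈{4,7,8}] across col 6, 4 lands solely at r2c6, so r2c6=4.
Step 13. [r8c6∈{1,2,5}] 2 has one home in row 8: r8c6, so r8c6=2.
Step 14. [r3c9∈{4,8,9}] row 3 places 4 nowhere but r3c9. So r3c9=4.
Step 15. [r3c1∈{3,8}] col 1 has a naked pair {2,8} at r1c1 and r2c1. So r3c1≠8.
Step 16. [r3c8∈{8,9}] 8 has one home in row 3: r3c8, so r3c8=8.
Step 17. [r2c9∈{2}] only 2 remains possible at r2c9. So r2c9=2.
Step 18. [r8c8∈{9}] nothing but 9 survives at r8c8. So r8c8=9.
Step 19. [r1c9∈{1}] r1c9 is down to just 1 ⇒ r1c9=1.
Step 20. [r1c7∈{7}] r1c7's peers cover all but 7 ⇒ r1c7=7.
Step 21. [r1c6∈{8}] r1c6's peers cover all but 8 ⇒ r1c6=8.
Step 22. [r5c6∈{1}] r5c6 is down to just 1. So r5c6=1.
Step 23. [r9c4∈{1,7}] row 9 places 1 nowhere but r9c4. So r9c4=1.
Step 24. [r5c2∈{9}] only 9 remains possible at r5c2 ⇒ r5c2=9.
Step 25. [r6c5∈{7}] r6c5 is down to just 7, so r6c5=7.
Step 26. [r6c1∈{6}] nothing but 6 survives at r6c1 ⇒ r6c1=6.
Step 27. [r6c9∈{5}] r6c9 is down to just 5, so r6c9=5.
Step 28. [r4c9∈{9}] r4c9 is down to just 9. So r4c9=9.
Step 29. [r8c9∈{8}] r8c9 has the single candidate 8. So r8c9=8.
Step 30. [r9c3∈{3}] r9c3's peers cover all but 3, so r9c3=3.
Step 31. [r9c2∈{2}] r9c2's peers cover all but 2. So r9c2=2.
Step 32. [r7c5∈{9}] nothing but 9 survives at r7c5, so r7c5=9.
Step 33. [r3c2∈{7}] only 7 remains possible at r3c2, so r3c2=7.
Step 34. [r8c7∈{1}] r8c7 is down to just 1 ⇒ r8c7=1.
Step 35. [r2c4∈{7}] r2c4's peers cover all but 7, so r2c4=7.
Step 36. [r7c4∈{6}] r7c4's peers cover all but 6. So r7c4=6.
Step 37. [r7c6∈{5}] only 5 remains possible at r7c6. So r7c6=5.
Step 38. [r5c4∈{8}] r5c4 has the single candidate 8 ⇒ r5c4=8.
Step 39. [r1c1∈{2}] only 2 remains possible at r1c1 ⇒ r1c1=2.
Step 40. [r8c3∈{5}] r8c3 is down to just 5 ⇒ r8c3=5.
Step 41. [r3c7∈{9}] only 9 remains possible at r3c7. So r3c7=9.
Step 42. [r2c1∈{8}] r2c1 is down to just 8 ⇒ r2c1=8.
Step 43. [r2c7∈{6}] r2c7 is down to just 6, so r2c7=6.
Step 44. [r9c6∈{7}] r9c6's peers cover all but 7, so r9c6=7.
Step 45. [r4c6∈{3}] nothing but 3 survives at r4c6 ⇒ r4c6=3.
Step 46. [r3c1∈{3}] r3c1 has the single candidate 3. So r3c1=3.
Step 47. [r5c3∈{4}] nothing but 4 survives at r5c3, so r5c3=4.

Answer: 2 4 6 9 3 8 7 5 1 / 8 5 9 7 1 4 6 3 2 / 3 7 1 5 2 6 9 8 4 / 1 8 7 2 5 3 4 6 9 / 5 9 4 8 6 1 3 2 7 / 6 3 2 4 7 9 8 1 5 / 4 1 8 6 9 5 2 7 3 / 7 6 5 3 4 2 1 9 8 / 9 2 3 1 8 7 5 4 6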